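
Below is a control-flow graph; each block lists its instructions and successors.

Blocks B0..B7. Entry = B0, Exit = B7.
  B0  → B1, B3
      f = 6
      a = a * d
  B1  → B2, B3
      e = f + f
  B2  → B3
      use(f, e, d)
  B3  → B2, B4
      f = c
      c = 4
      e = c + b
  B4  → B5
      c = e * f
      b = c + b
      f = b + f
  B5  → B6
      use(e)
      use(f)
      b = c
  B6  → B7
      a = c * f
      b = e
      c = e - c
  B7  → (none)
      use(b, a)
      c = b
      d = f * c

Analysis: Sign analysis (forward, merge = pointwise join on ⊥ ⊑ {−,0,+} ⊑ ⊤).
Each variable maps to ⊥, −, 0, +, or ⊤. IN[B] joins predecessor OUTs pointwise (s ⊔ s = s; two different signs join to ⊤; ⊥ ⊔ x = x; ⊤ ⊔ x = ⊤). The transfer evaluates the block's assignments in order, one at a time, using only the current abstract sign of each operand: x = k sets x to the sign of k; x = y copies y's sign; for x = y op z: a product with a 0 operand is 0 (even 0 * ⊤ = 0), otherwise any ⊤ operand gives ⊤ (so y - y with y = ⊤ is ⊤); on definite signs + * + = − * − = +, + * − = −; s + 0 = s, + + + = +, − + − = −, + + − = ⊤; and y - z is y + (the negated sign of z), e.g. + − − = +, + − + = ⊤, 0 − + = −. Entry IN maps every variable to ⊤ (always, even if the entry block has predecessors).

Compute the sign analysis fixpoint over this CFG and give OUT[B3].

Answer: {a: ⊤, b: ⊤, c: +, d: ⊤, e: ⊤, f: ⊤}

Trace:
Per-block solution:
  B0: | IN=(all ⊤) | OUT={f:+; rest ⊤}
  B1: | IN={f:+; rest ⊤} | OUT={e:+, f:+; rest ⊤}
  B2: | IN=(all ⊤) | OUT=(all ⊤)
  B3: | IN=(all ⊤) | OUT={c:+; rest ⊤}
  B4: | IN={c:+; rest ⊤} | OUT=(all ⊤)
  B5: | IN=(all ⊤) | OUT=(all ⊤)
  B6: | IN=(all ⊤) | OUT=(all ⊤)
  B7: | IN=(all ⊤) | OUT=(all ⊤)

Merge at B3: IN[B3] = OUT[B0] ⊔ OUT[B1] ⊔ OUT[B2] = {a: ⊤, b: ⊤, c: ⊤, d: ⊤, e: ⊤, f: ⊤}
Applying B3's transfer function to that IN value gives OUT[B3] (row B3 above).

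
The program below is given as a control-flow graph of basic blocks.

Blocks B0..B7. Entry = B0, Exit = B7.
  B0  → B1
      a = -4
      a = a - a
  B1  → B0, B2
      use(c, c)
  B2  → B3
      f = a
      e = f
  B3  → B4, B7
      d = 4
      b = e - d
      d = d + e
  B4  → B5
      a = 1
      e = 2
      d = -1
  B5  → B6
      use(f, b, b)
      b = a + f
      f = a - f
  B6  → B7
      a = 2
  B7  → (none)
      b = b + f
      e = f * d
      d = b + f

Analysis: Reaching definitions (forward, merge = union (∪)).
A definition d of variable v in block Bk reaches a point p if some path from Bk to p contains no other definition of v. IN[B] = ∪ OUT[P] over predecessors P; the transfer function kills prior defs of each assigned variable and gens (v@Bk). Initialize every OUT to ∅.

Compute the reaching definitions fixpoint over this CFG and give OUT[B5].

Fixpoint table:
  B0: | IN={a@B0} | OUT={a@B0}
  B1: | IN={a@B0} | OUT={a@B0}
  B2: | IN={a@B0} | OUT={a@B0, e@B2, f@B2}
  B3: | IN={a@B0, e@B2, f@B2} | OUT={a@B0, b@B3, d@B3, e@B2, f@B2}
  B4: | IN={a@B0, b@B3, d@B3, e@B2, f@B2} | OUT={a@B4, b@B3, d@B4, e@B4, f@B2}
  B5: | IN={a@B4, b@B3, d@B4, e@B4, f@B2} | OUT={a@B4, b@B5, d@B4, e@B4, f@B5}
  B6: | IN={a@B4, b@B5, d@B4, e@B4, f@B5} | OUT={a@B6, b@B5, d@B4, e@B4, f@B5}
  B7: | IN={a@B0, a@B6, b@B3, b@B5, d@B3, d@B4, e@B2, e@B4, f@B2, f@B5} | OUT={a@B0, a@B6, b@B7, d@B7, e@B7, f@B2, f@B5}

Merge at B5: IN[B5] = OUT[B4] = {a@B4, b@B3, d@B4, e@B4, f@B2}
Applying B5's transfer function to that IN value gives OUT[B5] (row B5 above).

Answer: {a@B4, b@B5, d@B4, e@B4, f@B5}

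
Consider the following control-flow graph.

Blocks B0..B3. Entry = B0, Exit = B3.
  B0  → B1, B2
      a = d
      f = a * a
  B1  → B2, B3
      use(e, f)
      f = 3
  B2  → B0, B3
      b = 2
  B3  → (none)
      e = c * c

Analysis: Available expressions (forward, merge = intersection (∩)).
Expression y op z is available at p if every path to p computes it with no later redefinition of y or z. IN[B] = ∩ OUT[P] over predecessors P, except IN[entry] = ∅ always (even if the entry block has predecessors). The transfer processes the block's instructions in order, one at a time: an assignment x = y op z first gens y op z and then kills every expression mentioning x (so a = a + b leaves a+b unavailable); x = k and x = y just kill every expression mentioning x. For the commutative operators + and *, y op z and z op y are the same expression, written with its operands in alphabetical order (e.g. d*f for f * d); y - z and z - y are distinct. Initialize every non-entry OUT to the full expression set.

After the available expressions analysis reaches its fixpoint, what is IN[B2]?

Answer: {a*a}

Trace:
Converged values:
  B0:  IN={}  OUT={a*a}
  B1:  IN={a*a}  OUT={a*a}
  B2:  IN={a*a}  OUT={a*a}
  B3:  IN={a*a}  OUT={a*a, c*c}

Merge at B2: IN[B2] = OUT[B0] ∩ OUT[B1] = {a*a}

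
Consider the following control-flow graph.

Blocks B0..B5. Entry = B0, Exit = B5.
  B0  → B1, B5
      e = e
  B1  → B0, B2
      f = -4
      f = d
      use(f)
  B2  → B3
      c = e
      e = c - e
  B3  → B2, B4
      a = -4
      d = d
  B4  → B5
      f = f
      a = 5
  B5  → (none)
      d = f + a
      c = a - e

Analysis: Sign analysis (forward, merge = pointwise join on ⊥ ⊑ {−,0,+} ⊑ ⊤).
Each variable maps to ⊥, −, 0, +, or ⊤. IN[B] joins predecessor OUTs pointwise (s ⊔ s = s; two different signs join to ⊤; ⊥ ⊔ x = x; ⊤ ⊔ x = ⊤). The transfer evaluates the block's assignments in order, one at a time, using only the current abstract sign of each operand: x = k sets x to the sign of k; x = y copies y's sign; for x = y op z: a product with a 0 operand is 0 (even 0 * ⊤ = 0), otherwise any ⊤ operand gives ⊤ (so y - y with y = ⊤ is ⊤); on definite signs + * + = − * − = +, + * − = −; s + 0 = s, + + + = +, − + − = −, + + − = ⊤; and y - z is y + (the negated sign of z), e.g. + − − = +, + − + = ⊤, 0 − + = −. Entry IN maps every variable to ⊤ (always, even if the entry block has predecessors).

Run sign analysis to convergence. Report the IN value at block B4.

Converged values:
  B0:   IN=(all ⊤)   OUT=(all ⊤)
  B1:   IN=(all ⊤)   OUT=(all ⊤)
  B2:   IN=(all ⊤)   OUT=(all ⊤)
  B3:   IN=(all ⊤)   OUT={a:-; rest ⊤}
  B4:   IN={a:-; rest ⊤}   OUT={a:+; rest ⊤}
  B5:   IN=(all ⊤)   OUT=(all ⊤)

Merge at B4: IN[B4] = OUT[B3] = {a: -, b: ⊤, c: ⊤, d: ⊤, e: ⊤, f: ⊤}

Answer: {a: -, b: ⊤, c: ⊤, d: ⊤, e: ⊤, f: ⊤}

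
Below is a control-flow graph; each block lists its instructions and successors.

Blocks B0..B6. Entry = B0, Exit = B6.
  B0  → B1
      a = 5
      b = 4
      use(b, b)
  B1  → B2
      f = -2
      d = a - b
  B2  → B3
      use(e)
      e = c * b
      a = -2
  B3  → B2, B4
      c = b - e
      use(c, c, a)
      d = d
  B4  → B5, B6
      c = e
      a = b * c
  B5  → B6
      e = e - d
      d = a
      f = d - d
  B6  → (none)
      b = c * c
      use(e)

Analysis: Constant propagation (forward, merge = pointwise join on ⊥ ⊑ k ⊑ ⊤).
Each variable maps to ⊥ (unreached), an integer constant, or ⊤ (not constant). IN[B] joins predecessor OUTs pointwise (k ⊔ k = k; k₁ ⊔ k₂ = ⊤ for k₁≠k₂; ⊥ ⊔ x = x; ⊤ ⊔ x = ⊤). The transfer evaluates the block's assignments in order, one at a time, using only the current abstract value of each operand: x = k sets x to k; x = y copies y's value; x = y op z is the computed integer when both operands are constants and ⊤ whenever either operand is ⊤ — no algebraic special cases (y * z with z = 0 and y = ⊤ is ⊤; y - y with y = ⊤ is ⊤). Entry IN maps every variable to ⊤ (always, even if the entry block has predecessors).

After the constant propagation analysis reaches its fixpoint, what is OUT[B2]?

Fixpoint table:
  B0:  IN=(all ⊤)  OUT={a:5, b:4; rest ⊤}
  B1:  IN={a:5, b:4; rest ⊤}  OUT={a:5, b:4, d:1, f:-2; rest ⊤}
  B2:  IN={b:4, d:1, f:-2; rest ⊤}  OUT={a:-2, b:4, d:1, f:-2; rest ⊤}
  B3:  IN={a:-2, b:4, d:1, f:-2; rest ⊤}  OUT={a:-2, b:4, d:1, f:-2; rest ⊤}
  B4:  IN={a:-2, b:4, d:1, f:-2; rest ⊤}  OUT={b:4, d:1, f:-2; rest ⊤}
  B5:  IN={b:4, d:1, f:-2; rest ⊤}  OUT={b:4; rest ⊤}
  B6:  IN={b:4; rest ⊤}  OUT=(all ⊤)

Merge at B2: IN[B2] = OUT[B1] ⊔ OUT[B3] = {a: ⊤, b: 4, c: ⊤, d: 1, e: ⊤, f: -2}
Applying B2's transfer function to that IN value gives OUT[B2] (row B2 above).

Answer: {a: -2, b: 4, c: ⊤, d: 1, e: ⊤, f: -2}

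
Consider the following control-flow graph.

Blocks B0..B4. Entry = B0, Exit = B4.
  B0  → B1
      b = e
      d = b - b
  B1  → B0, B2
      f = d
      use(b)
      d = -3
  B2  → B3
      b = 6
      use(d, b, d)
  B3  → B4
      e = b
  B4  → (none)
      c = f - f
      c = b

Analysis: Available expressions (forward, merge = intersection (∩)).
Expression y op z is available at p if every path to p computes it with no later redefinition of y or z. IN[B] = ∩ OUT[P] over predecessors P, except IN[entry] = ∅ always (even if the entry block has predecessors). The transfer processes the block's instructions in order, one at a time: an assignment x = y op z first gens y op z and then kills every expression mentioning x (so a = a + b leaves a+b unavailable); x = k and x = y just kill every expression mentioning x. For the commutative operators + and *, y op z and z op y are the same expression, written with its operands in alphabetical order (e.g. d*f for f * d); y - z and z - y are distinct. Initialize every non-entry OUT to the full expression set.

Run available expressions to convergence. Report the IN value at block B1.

Answer: {b-b}

Trace:
Fixpoint table:
  B0:   IN={}   OUT={b-b}
  B1:   IN={b-b}   OUT={b-b}
  B2:   IN={b-b}   OUT={}
  B3:   IN={}   OUT={}
  B4:   IN={}   OUT={f-f}

Merge at B1: IN[B1] = OUT[B0] = {b-b}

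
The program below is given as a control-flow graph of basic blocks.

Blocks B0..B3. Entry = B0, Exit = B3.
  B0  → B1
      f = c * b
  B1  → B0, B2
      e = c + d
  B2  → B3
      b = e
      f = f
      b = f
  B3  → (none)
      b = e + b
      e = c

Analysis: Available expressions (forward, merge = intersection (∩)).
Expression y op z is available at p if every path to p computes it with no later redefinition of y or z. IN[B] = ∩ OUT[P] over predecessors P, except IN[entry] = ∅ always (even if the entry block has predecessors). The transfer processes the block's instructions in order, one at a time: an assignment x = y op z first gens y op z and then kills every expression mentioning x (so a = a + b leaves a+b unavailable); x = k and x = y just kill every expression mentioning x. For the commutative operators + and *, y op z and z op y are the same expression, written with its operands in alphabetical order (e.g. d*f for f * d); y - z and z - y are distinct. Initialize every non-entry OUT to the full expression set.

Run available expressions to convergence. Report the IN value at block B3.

Fixpoint table:
  B0:   IN={}   OUT={b*c}
  B1:   IN={b*c}   OUT={b*c, c+d}
  B2:   IN={b*c, c+d}   OUT={c+d}
  B3:   IN={c+d}   OUT={c+d}

Merge at B3: IN[B3] = OUT[B2] = {c+d}

Answer: {c+d}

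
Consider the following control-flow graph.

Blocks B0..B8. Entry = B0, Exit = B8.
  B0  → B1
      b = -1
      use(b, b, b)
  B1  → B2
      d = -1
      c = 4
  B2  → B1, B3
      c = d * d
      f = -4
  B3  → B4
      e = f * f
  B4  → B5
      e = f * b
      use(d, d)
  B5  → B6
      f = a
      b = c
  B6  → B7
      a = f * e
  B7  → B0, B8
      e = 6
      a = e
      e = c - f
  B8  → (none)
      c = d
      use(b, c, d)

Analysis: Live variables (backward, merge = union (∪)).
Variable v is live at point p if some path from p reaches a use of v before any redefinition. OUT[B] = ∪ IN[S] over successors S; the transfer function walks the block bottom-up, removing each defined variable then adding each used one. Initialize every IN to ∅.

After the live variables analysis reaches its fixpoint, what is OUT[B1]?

Converged values:
  B0:  IN={a}  OUT={a, b}
  B1:  IN={a, b}  OUT={a, b, d}
  B2:  IN={a, b, d}  OUT={a, b, c, d, f}
  B3:  IN={a, b, c, d, f}  OUT={a, b, c, d, f}
  B4:  IN={a, b, c, d, f}  OUT={a, c, d, e}
  B5:  IN={a, c, d, e}  OUT={b, c, d, e, f}
  B6:  IN={b, c, d, e, f}  OUT={b, c, d, f}
  B7:  IN={b, c, d, f}  OUT={a, b, d}
  B8:  IN={b, d}  OUT={}

Merge at B1: OUT[B1] = IN[B2] = {a, b, d}

Answer: {a, b, d}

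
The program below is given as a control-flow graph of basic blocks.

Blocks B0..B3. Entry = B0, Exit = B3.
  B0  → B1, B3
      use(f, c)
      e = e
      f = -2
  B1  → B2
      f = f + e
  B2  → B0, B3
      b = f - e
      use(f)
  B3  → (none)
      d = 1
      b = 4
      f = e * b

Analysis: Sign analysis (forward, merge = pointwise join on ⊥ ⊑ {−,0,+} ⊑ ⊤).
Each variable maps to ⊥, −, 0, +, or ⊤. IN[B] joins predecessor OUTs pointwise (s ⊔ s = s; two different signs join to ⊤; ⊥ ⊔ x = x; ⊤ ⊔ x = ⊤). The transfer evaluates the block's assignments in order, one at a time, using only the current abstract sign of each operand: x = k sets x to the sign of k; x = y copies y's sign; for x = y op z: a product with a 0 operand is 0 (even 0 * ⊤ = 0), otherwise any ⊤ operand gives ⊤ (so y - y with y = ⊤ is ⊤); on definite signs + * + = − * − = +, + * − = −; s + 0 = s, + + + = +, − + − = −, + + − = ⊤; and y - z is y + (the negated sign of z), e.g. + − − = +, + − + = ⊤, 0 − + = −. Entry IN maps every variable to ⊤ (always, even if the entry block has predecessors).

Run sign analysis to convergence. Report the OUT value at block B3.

Answer: {a: ⊤, b: +, c: ⊤, d: +, e: ⊤, f: ⊤}

Derivation:
Per-block solution:
  B0:  IN=(all ⊤)  OUT={f:-; rest ⊤}
  B1:  IN={f:-; rest ⊤}  OUT=(all ⊤)
  B2:  IN=(all ⊤)  OUT=(all ⊤)
  B3:  IN=(all ⊤)  OUT={b:+, d:+; rest ⊤}

Merge at B3: IN[B3] = OUT[B0] ⊔ OUT[B2] = {a: ⊤, b: ⊤, c: ⊤, d: ⊤, e: ⊤, f: ⊤}
Applying B3's transfer function to that IN value gives OUT[B3] (row B3 above).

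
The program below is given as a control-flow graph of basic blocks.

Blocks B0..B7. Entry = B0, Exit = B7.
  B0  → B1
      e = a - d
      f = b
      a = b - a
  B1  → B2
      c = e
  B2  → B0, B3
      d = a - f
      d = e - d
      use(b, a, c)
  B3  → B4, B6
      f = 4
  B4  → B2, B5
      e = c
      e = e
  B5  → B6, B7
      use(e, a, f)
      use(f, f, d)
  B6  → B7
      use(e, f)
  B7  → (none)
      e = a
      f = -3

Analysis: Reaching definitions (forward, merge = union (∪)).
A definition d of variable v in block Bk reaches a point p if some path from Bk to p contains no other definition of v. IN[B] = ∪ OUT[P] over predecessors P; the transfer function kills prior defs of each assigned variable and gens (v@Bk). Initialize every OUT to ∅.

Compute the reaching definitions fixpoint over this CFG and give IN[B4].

Per-block solution:
  B0:  IN={a@B0, c@B1, d@B2, e@B0, e@B4, f@B0, f@B3}  OUT={a@B0, c@B1, d@B2, e@B0, f@B0}
  B1:  IN={a@B0, c@B1, d@B2, e@B0, f@B0}  OUT={a@B0, c@B1, d@B2, e@B0, f@B0}
  B2:  IN={a@B0, c@B1, d@B2, e@B0, e@B4, f@B0, f@B3}  OUT={a@B0, c@B1, d@B2, e@B0, e@B4, f@B0, f@B3}
  B3:  IN={a@B0, c@B1, d@B2, e@B0, e@B4, f@B0, f@B3}  OUT={a@B0, c@B1, d@B2, e@B0, e@B4, f@B3}
  B4:  IN={a@B0, c@B1, d@B2, e@B0, e@B4, f@B3}  OUT={a@B0, c@B1, d@B2, e@B4, f@B3}
  B5:  IN={a@B0, c@B1, d@B2, e@B4, f@B3}  OUT={a@B0, c@B1, d@B2, e@B4, f@B3}
  B6:  IN={a@B0, c@B1, d@B2, e@B0, e@B4, f@B3}  OUT={a@B0, c@B1, d@B2, e@B0, e@B4, f@B3}
  B7:  IN={a@B0, c@B1, d@B2, e@B0, e@B4, f@B3}  OUT={a@B0, c@B1, d@B2, e@B7, f@B7}

Merge at B4: IN[B4] = OUT[B3] = {a@B0, c@B1, d@B2, e@B0, e@B4, f@B3}

Answer: {a@B0, c@B1, d@B2, e@B0, e@B4, f@B3}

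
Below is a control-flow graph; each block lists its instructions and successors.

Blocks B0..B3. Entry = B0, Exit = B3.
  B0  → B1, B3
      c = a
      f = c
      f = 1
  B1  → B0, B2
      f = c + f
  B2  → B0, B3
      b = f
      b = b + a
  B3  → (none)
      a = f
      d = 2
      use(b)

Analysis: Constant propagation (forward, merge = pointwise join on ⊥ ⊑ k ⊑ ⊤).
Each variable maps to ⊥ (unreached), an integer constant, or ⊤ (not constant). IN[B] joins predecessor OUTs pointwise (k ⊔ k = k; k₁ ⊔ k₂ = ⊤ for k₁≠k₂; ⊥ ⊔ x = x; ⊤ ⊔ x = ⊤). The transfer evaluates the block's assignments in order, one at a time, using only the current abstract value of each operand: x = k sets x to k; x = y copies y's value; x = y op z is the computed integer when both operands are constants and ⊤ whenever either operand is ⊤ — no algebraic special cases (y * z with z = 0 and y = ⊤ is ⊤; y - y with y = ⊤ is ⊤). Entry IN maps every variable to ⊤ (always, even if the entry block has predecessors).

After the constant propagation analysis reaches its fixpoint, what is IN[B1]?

Answer: {a: ⊤, b: ⊤, c: ⊤, d: ⊤, e: ⊤, f: 1}

Working:
Fixpoint table:
  B0:  IN=(all ⊤)  OUT={f:1; rest ⊤}
  B1:  IN={f:1; rest ⊤}  OUT=(all ⊤)
  B2:  IN=(all ⊤)  OUT=(all ⊤)
  B3:  IN=(all ⊤)  OUT={d:2; rest ⊤}

Merge at B1: IN[B1] = OUT[B0] = {a: ⊤, b: ⊤, c: ⊤, d: ⊤, e: ⊤, f: 1}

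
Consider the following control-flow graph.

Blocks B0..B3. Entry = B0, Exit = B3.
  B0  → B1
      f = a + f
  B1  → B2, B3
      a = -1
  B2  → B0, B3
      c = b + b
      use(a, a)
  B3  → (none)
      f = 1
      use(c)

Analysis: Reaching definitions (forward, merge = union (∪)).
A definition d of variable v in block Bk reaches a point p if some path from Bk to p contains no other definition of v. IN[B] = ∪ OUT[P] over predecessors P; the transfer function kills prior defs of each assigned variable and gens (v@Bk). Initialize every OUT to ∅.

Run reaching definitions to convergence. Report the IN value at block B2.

Answer: {a@B1, c@B2, f@B0}

Trace:
Converged values:
  B0: | IN={a@B1, c@B2, f@B0} | OUT={a@B1, c@B2, f@B0}
  B1: | IN={a@B1, c@B2, f@B0} | OUT={a@B1, c@B2, f@B0}
  B2: | IN={a@B1, c@B2, f@B0} | OUT={a@B1, c@B2, f@B0}
  B3: | IN={a@B1, c@B2, f@B0} | OUT={a@B1, c@B2, f@B3}

Merge at B2: IN[B2] = OUT[B1] = {a@B1, c@B2, f@B0}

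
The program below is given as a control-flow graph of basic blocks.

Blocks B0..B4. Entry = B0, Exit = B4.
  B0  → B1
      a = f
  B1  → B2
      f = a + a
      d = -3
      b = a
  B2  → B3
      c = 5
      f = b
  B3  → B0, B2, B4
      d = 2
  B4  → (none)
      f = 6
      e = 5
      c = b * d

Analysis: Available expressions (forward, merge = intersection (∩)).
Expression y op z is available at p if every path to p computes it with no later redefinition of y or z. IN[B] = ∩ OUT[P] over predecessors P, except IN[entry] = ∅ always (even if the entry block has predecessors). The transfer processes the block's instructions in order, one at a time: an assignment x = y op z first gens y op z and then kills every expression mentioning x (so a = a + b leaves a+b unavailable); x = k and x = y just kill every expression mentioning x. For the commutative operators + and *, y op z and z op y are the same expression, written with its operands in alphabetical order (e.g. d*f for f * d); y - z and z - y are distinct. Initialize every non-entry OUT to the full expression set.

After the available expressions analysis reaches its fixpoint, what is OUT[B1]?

Answer: {a+a}

Working:
Converged values:
  B0:   IN={}   OUT={}
  B1:   IN={}   OUT={a+a}
  B2:   IN={a+a}   OUT={a+a}
  B3:   IN={a+a}   OUT={a+a}
  B4:   IN={a+a}   OUT={a+a, b*d}

Merge at B1: IN[B1] = OUT[B0] = {}
Applying B1's transfer function to that IN value gives OUT[B1] (row B1 above).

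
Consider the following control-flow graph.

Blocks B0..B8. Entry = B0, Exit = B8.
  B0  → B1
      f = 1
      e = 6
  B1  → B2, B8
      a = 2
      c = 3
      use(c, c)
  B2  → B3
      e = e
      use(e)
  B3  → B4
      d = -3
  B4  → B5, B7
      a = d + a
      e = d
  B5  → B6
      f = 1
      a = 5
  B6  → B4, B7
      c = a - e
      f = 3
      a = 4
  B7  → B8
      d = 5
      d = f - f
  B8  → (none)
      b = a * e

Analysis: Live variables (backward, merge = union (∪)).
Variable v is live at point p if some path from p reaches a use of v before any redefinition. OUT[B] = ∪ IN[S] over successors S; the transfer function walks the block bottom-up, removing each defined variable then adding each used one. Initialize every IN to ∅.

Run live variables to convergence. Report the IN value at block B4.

Fixpoint table:
  B0: | IN={} | OUT={e, f}
  B1: | IN={e, f} | OUT={a, e, f}
  B2: | IN={a, e, f} | OUT={a, f}
  B3: | IN={a, f} | OUT={a, d, f}
  B4: | IN={a, d, f} | OUT={a, d, e, f}
  B5: | IN={d, e} | OUT={a, d, e}
  B6: | IN={a, d, e} | OUT={a, d, e, f}
  B7: | IN={a, e, f} | OUT={a, e}
  B8: | IN={a, e} | OUT={}

Merge at B4: OUT[B4] = IN[B5] ⊔ IN[B7] = {a, d, e, f}
Applying B4's transfer function to that OUT value gives IN[B4] (row B4 above).

Answer: {a, d, f}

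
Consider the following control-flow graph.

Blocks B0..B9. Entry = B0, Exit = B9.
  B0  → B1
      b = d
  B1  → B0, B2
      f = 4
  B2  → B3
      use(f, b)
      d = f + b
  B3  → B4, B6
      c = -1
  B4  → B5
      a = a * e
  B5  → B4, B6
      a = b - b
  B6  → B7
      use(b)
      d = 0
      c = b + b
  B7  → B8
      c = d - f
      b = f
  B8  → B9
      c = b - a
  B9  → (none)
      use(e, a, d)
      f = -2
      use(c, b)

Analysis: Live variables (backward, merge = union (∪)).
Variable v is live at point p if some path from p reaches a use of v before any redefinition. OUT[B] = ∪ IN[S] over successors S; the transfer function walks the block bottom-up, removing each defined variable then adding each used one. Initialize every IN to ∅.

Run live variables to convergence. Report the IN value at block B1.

Answer: {a, b, d, e}

Derivation:
Per-block solution:
  B0:   IN={a, d, e}   OUT={a, b, d, e}
  B1:   IN={a, b, d, e}   OUT={a, b, d, e, f}
  B2:   IN={a, b, e, f}   OUT={a, b, e, f}
  B3:   IN={a, b, e, f}   OUT={a, b, e, f}
  B4:   IN={a, b, e, f}   OUT={b, e, f}
  B5:   IN={b, e, f}   OUT={a, b, e, f}
  B6:   IN={a, b, e, f}   OUT={a, d, e, f}
  B7:   IN={a, d, e, f}   OUT={a, b, d, e}
  B8:   IN={a, b, d, e}   OUT={a, b, c, d, e}
  B9:   IN={a, b, c, d, e}   OUT={}

Merge at B1: OUT[B1] = IN[B0] ⊔ IN[B2] = {a, b, d, e, f}
Applying B1's transfer function to that OUT value gives IN[B1] (row B1 above).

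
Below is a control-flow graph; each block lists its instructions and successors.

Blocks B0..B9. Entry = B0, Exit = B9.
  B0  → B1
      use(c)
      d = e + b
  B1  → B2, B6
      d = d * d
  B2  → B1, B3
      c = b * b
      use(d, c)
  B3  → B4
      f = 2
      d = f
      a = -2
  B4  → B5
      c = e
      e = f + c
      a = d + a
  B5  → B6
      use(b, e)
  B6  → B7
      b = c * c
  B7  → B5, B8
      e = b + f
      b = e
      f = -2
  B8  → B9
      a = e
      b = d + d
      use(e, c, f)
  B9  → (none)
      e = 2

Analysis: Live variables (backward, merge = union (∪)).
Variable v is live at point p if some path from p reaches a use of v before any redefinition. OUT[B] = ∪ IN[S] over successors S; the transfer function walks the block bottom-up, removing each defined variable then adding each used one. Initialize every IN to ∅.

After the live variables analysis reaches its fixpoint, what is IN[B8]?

Per-block solution:
  B0:  IN={b, c, e, f}  OUT={b, c, d, e, f}
  B1:  IN={b, c, d, e, f}  OUT={b, c, d, e, f}
  B2:  IN={b, d, e, f}  OUT={b, c, d, e, f}
  B3:  IN={b, e}  OUT={a, b, d, e, f}
  B4:  IN={a, b, d, e, f}  OUT={b, c, d, e, f}
  B5:  IN={b, c, d, e, f}  OUT={c, d, f}
  B6:  IN={c, d, f}  OUT={b, c, d, f}
  B7:  IN={b, c, d, f}  OUT={b, c, d, e, f}
  B8:  IN={c, d, e, f}  OUT={}
  B9:  IN={}  OUT={}

Merge at B8: OUT[B8] = IN[B9] = {}
Applying B8's transfer function to that OUT value gives IN[B8] (row B8 above).

Answer: {c, d, e, f}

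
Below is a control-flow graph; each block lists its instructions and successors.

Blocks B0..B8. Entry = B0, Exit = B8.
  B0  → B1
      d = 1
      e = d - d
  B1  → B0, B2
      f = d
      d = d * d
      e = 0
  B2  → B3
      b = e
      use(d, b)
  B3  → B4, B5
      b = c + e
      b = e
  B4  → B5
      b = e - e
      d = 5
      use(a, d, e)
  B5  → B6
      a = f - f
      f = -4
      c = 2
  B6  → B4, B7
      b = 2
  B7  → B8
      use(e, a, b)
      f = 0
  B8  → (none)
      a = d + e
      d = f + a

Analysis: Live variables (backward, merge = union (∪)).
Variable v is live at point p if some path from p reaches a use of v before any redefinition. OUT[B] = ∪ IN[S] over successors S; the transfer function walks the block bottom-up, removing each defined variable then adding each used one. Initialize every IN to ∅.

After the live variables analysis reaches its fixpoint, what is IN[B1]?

Fixpoint table:
  B0:  IN={a, c}  OUT={a, c, d}
  B1:  IN={a, c, d}  OUT={a, c, d, e, f}
  B2:  IN={a, c, d, e, f}  OUT={a, c, d, e, f}
  B3:  IN={a, c, d, e, f}  OUT={a, d, e, f}
  B4:  IN={a, e, f}  OUT={d, e, f}
  B5:  IN={d, e, f}  OUT={a, d, e, f}
  B6:  IN={a, d, e, f}  OUT={a, b, d, e, f}
  B7:  IN={a, b, d, e}  OUT={d, e, f}
  B8:  IN={d, e, f}  OUT={}

Merge at B1: OUT[B1] = IN[B0] ⊔ IN[B2] = {a, c, d, e, f}
Applying B1's transfer function to that OUT value gives IN[B1] (row B1 above).

Answer: {a, c, d}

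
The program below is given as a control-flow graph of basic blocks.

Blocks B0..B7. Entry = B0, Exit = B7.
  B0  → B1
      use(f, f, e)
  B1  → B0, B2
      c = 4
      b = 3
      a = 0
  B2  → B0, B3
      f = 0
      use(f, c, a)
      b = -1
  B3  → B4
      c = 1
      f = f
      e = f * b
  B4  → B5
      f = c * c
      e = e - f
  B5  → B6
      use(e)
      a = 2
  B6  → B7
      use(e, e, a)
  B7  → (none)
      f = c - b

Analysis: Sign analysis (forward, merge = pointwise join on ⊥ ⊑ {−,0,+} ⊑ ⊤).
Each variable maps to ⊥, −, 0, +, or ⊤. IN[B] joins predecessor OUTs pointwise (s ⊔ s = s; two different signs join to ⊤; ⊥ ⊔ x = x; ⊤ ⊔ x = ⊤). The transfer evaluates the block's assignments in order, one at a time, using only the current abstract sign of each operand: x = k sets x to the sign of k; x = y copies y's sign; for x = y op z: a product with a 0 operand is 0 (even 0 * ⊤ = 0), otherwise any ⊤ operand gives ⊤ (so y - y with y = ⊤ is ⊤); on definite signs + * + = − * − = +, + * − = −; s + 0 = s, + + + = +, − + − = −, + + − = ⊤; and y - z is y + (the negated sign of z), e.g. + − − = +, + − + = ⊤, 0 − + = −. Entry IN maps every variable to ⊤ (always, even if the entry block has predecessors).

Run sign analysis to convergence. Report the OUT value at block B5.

Converged values:
  B0:   IN=(all ⊤)   OUT=(all ⊤)
  B1:   IN=(all ⊤)   OUT={a:0, b:+, c:+; rest ⊤}
  B2:   IN={a:0, b:+, c:+; rest ⊤}   OUT={a:0, b:-, c:+, f:0; rest ⊤}
  B3:   IN={a:0, b:-, c:+, f:0; rest ⊤}   OUT={a:0, b:-, c:+, e:0, f:0; rest ⊤}
  B4:   IN={a:0, b:-, c:+, e:0, f:0; rest ⊤}   OUT={a:0, b:-, c:+, e:-, f:+; rest ⊤}
  B5:   IN={a:0, b:-, c:+, e:-, f:+; rest ⊤}   OUT={a:+, b:-, c:+, e:-, f:+; rest ⊤}
  B6:   IN={a:+, b:-, c:+, e:-, f:+; rest ⊤}   OUT={a:+, b:-, c:+, e:-, f:+; rest ⊤}
  B7:   IN={a:+, b:-, c:+, e:-, f:+; rest ⊤}   OUT={a:+, b:-, c:+, e:-, f:+; rest ⊤}

Merge at B5: IN[B5] = OUT[B4] = {a: 0, b: -, c: +, d: ⊤, e: -, f: +}
Applying B5's transfer function to that IN value gives OUT[B5] (row B5 above).

Answer: {a: +, b: -, c: +, d: ⊤, e: -, f: +}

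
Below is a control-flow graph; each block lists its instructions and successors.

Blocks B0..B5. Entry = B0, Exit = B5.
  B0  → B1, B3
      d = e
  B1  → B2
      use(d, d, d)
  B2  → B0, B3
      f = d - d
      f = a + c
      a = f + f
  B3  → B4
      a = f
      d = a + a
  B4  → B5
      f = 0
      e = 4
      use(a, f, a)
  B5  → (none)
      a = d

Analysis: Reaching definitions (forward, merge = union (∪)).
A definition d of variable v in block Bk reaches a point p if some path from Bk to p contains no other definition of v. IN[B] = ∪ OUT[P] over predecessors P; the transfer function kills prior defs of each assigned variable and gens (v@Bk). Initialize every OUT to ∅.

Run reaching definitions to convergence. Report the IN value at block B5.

Answer: {a@B3, d@B3, e@B4, f@B4}

Trace:
Fixpoint table:
  B0:   IN={a@B2, d@B0, f@B2}   OUT={a@B2, d@B0, f@B2}
  B1:   IN={a@B2, d@B0, f@B2}   OUT={a@B2, d@B0, f@B2}
  B2:   IN={a@B2, d@B0, f@B2}   OUT={a@B2, d@B0, f@B2}
  B3:   IN={a@B2, d@B0, f@B2}   OUT={a@B3, d@B3, f@B2}
  B4:   IN={a@B3, d@B3, f@B2}   OUT={a@B3, d@B3, e@B4, f@B4}
  B5:   IN={a@B3, d@B3, e@B4, f@B4}   OUT={a@B5, d@B3, e@B4, f@B4}

Merge at B5: IN[B5] = OUT[B4] = {a@B3, d@B3, e@B4, f@B4}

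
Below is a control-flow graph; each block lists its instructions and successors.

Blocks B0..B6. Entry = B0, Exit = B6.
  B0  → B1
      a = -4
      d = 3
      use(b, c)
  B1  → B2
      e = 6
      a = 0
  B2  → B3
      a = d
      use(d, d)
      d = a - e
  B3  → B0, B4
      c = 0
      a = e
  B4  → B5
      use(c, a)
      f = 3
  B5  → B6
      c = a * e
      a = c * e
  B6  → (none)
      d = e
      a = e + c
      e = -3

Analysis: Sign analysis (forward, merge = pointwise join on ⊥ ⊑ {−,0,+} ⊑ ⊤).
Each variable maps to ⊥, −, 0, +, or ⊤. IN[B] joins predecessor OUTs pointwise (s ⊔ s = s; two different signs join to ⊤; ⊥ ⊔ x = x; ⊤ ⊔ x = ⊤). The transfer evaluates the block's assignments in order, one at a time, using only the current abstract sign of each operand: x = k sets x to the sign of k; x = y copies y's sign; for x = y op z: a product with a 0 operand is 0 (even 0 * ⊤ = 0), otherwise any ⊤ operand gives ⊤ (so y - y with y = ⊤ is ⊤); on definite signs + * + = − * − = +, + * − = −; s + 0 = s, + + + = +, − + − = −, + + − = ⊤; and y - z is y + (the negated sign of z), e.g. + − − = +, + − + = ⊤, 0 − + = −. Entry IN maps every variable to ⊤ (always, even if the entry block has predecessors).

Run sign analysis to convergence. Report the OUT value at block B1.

Answer: {a: 0, b: ⊤, c: ⊤, d: +, e: +, f: ⊤}

Trace:
Fixpoint table:
  B0: | IN=(all ⊤) | OUT={a:-, d:+; rest ⊤}
  B1: | IN={a:-, d:+; rest ⊤} | OUT={a:0, d:+, e:+; rest ⊤}
  B2: | IN={a:0, d:+, e:+; rest ⊤} | OUT={a:+, e:+; rest ⊤}
  B3: | IN={a:+, e:+; rest ⊤} | OUT={a:+, c:0, e:+; rest ⊤}
  B4: | IN={a:+, c:0, e:+; rest ⊤} | OUT={a:+, c:0, e:+, f:+; rest ⊤}
  B5: | IN={a:+, c:0, e:+, f:+; rest ⊤} | OUT={a:+, c:+, e:+, f:+; rest ⊤}
  B6: | IN={a:+, c:+, e:+, f:+; rest ⊤} | OUT={a:+, c:+, d:+, e:-, f:+; rest ⊤}

Merge at B1: IN[B1] = OUT[B0] = {a: -, b: ⊤, c: ⊤, d: +, e: ⊤, f: ⊤}
Applying B1's transfer function to that IN value gives OUT[B1] (row B1 above).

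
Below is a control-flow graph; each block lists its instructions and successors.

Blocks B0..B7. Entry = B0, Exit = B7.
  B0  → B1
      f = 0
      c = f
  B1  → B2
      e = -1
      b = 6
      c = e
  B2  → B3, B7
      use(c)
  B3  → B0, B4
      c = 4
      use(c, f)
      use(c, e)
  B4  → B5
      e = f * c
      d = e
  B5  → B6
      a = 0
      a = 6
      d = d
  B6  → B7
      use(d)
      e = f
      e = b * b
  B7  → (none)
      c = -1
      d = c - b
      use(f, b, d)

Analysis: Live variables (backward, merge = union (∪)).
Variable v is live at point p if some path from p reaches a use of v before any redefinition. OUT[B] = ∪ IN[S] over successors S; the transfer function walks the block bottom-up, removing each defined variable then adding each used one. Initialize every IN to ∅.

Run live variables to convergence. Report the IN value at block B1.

Converged values:
  B0: | IN={} | OUT={f}
  B1: | IN={f} | OUT={b, c, e, f}
  B2: | IN={b, c, e, f} | OUT={b, e, f}
  B3: | IN={b, e, f} | OUT={b, c, f}
  B4: | IN={b, c, f} | OUT={b, d, f}
  B5: | IN={b, d, f} | OUT={b, d, f}
  B6: | IN={b, d, f} | OUT={b, f}
  B7: | IN={b, f} | OUT={}

Merge at B1: OUT[B1] = IN[B2] = {b, c, e, f}
Applying B1's transfer function to that OUT value gives IN[B1] (row B1 above).

Answer: {f}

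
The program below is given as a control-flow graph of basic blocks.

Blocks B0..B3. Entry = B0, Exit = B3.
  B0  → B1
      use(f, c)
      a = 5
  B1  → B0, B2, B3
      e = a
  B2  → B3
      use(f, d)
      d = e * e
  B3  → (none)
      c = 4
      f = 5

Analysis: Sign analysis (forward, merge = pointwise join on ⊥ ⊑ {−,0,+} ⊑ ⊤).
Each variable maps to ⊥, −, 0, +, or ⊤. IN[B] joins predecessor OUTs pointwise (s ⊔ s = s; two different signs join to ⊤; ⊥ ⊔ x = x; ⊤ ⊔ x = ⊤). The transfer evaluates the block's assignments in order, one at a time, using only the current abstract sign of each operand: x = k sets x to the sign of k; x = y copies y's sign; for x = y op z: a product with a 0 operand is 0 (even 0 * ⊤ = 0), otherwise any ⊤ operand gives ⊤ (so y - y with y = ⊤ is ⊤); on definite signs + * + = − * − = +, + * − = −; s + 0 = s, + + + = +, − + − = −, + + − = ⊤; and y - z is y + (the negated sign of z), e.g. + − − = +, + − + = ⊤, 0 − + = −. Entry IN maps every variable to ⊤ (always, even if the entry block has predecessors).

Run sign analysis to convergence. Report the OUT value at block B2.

Converged values:
  B0:   IN=(all ⊤)   OUT={a:+; rest ⊤}
  B1:   IN={a:+; rest ⊤}   OUT={a:+, e:+; rest ⊤}
  B2:   IN={a:+, e:+; rest ⊤}   OUT={a:+, d:+, e:+; rest ⊤}
  B3:   IN={a:+, e:+; rest ⊤}   OUT={a:+, c:+, e:+, f:+; rest ⊤}

Merge at B2: IN[B2] = OUT[B1] = {a: +, b: ⊤, c: ⊤, d: ⊤, e: +, f: ⊤}
Applying B2's transfer function to that IN value gives OUT[B2] (row B2 above).

Answer: {a: +, b: ⊤, c: ⊤, d: +, e: +, f: ⊤}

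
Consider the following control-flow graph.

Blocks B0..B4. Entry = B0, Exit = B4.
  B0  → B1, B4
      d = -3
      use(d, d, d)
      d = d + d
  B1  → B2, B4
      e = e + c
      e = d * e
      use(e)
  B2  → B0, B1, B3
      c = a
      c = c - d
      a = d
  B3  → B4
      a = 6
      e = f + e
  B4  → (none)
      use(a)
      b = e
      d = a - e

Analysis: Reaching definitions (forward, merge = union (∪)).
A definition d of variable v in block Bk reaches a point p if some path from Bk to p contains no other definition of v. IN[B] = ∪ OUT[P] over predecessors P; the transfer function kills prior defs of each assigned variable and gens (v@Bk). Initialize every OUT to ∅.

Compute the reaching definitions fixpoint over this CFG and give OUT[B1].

Answer: {a@B2, c@B2, d@B0, e@B1}

Trace:
Per-block solution:
  B0:  IN={a@B2, c@B2, d@B0, e@B1}  OUT={a@B2, c@B2, d@B0, e@B1}
  B1:  IN={a@B2, c@B2, d@B0, e@B1}  OUT={a@B2, c@B2, d@B0, e@B1}
  B2:  IN={a@B2, c@B2, d@B0, e@B1}  OUT={a@B2, c@B2, d@B0, e@B1}
  B3:  IN={a@B2, c@B2, d@B0, e@B1}  OUT={a@B3, c@B2, d@B0, e@B3}
  B4:  IN={a@B2, a@B3, c@B2, d@B0, e@B1, e@B3}  OUT={a@B2, a@B3, b@B4, c@B2, d@B4, e@B1, e@B3}

Merge at B1: IN[B1] = OUT[B0] ⊔ OUT[B2] = {a@B2, c@B2, d@B0, e@B1}
Applying B1's transfer function to that IN value gives OUT[B1] (row B1 above).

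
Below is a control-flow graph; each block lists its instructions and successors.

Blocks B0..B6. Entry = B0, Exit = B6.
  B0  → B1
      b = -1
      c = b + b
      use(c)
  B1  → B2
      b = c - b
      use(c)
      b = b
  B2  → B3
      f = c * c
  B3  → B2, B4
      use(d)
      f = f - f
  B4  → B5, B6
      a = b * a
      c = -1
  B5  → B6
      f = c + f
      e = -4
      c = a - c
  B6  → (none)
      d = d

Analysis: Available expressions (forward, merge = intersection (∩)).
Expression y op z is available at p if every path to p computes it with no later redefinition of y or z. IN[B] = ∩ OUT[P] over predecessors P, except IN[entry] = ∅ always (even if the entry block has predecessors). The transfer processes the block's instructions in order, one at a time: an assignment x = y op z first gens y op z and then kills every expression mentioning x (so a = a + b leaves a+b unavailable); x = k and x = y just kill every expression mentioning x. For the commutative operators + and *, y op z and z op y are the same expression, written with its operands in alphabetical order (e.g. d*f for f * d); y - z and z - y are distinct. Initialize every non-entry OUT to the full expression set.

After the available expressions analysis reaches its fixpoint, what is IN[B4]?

Answer: {c*c}

Derivation:
Fixpoint table:
  B0:   IN={}   OUT={b+b}
  B1:   IN={b+b}   OUT={}
  B2:   IN={}   OUT={c*c}
  B3:   IN={c*c}   OUT={c*c}
  B4:   IN={c*c}   OUT={}
  B5:   IN={}   OUT={}
  B6:   IN={}   OUT={}

Merge at B4: IN[B4] = OUT[B3] = {c*c}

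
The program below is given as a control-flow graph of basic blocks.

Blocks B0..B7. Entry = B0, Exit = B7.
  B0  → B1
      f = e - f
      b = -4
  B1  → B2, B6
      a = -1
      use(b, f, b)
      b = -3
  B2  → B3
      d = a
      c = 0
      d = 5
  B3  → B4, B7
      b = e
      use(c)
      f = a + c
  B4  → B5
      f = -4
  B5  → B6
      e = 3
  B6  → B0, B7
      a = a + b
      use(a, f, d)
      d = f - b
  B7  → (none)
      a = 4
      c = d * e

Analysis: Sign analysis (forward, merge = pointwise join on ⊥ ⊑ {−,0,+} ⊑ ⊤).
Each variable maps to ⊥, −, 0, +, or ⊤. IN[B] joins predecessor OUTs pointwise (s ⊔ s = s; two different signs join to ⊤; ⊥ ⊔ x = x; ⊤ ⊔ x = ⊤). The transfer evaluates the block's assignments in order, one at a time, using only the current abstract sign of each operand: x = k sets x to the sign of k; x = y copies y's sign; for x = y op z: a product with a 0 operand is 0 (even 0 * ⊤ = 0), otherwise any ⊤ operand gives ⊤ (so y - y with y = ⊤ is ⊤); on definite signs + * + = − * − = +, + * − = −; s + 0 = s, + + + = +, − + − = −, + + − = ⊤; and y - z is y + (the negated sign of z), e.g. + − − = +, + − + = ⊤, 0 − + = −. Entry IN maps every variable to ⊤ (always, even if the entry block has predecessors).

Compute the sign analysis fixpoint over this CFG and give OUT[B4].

Per-block solution:
  B0:  IN=(all ⊤)  OUT={b:-; rest ⊤}
  B1:  IN={b:-; rest ⊤}  OUT={a:-, b:-; rest ⊤}
  B2:  IN={a:-, b:-; rest ⊤}  OUT={a:-, b:-, c:0, d:+; rest ⊤}
  B3:  IN={a:-, b:-, c:0, d:+; rest ⊤}  OUT={a:-, c:0, d:+, f:-; rest ⊤}
  B4:  IN={a:-, c:0, d:+, f:-; rest ⊤}  OUT={a:-, c:0, d:+, f:-; rest ⊤}
  B5:  IN={a:-, c:0, d:+, f:-; rest ⊤}  OUT={a:-, c:0, d:+, e:+, f:-; rest ⊤}
  B6:  IN={a:-; rest ⊤}  OUT=(all ⊤)
  B7:  IN=(all ⊤)  OUT={a:+; rest ⊤}

Merge at B4: IN[B4] = OUT[B3] = {a: -, b: ⊤, c: 0, d: +, e: ⊤, f: -}
Applying B4's transfer function to that IN value gives OUT[B4] (row B4 above).

Answer: {a: -, b: ⊤, c: 0, d: +, e: ⊤, f: -}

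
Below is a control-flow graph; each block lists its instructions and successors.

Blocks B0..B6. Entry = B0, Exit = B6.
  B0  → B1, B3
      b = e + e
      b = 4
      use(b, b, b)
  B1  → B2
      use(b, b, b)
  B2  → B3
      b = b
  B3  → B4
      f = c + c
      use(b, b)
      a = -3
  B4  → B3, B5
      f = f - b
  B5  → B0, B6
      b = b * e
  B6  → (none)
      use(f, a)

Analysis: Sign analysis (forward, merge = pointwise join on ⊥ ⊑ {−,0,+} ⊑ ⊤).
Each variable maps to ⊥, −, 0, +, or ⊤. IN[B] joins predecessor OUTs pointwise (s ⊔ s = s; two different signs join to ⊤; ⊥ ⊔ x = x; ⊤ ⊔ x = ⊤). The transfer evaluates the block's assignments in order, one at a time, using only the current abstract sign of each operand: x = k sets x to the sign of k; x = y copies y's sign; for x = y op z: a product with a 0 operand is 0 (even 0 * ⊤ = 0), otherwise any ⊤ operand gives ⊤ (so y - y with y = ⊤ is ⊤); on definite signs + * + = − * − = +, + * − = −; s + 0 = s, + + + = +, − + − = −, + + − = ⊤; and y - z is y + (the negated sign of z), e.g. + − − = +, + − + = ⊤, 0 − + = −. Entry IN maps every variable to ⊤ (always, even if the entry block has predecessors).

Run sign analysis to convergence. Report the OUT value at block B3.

Converged values:
  B0:  IN=(all ⊤)  OUT={b:+; rest ⊤}
  B1:  IN={b:+; rest ⊤}  OUT={b:+; rest ⊤}
  B2:  IN={b:+; rest ⊤}  OUT={b:+; rest ⊤}
  B3:  IN={b:+; rest ⊤}  OUT={a:-, b:+; rest ⊤}
  B4:  IN={a:-, b:+; rest ⊤}  OUT={a:-, b:+; rest ⊤}
  B5:  IN={a:-, b:+; rest ⊤}  OUT={a:-; rest ⊤}
  B6:  IN={a:-; rest ⊤}  OUT={a:-; rest ⊤}

Merge at B3: IN[B3] = OUT[B0] ⊔ OUT[B2] ⊔ OUT[B4] = {a: ⊤, b: +, c: ⊤, d: ⊤, e: ⊤, f: ⊤}
Applying B3's transfer function to that IN value gives OUT[B3] (row B3 above).

Answer: {a: -, b: +, c: ⊤, d: ⊤, e: ⊤, f: ⊤}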